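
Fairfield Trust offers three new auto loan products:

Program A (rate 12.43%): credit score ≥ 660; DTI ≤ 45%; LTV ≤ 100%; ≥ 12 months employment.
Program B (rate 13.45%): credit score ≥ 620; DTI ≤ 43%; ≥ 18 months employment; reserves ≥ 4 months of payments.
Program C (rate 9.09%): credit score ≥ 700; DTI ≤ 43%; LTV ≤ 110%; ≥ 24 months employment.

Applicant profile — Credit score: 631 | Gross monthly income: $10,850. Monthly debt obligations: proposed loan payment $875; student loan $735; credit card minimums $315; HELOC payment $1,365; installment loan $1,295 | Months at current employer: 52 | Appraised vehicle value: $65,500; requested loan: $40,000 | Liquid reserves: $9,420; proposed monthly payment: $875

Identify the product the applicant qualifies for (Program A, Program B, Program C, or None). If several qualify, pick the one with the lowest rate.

Total debts = (875 + 735 + 315 + 1,365 + 1,295) = 4,585; DTI = 4,585/10,850 = 42.3%.
LTV = 40,000/65,500 = 61.1%.
Reserves = 9,420/875 = 10.8 months.
Program A: score 631 < 660; DTI 42.3% ≤ 45%; LTV 61.1% ≤ 100%; employment 52 ≥ 12 mo → does not qualify.
Program B: score 631 ≥ 620; DTI 42.3% ≤ 43%; employment 52 ≥ 18 mo; reserves 10.8 ≥ 4 mo → qualifies.
Program C: score 631 < 700; DTI 42.3% ≤ 43%; LTV 61.1% ≤ 110%; employment 52 ≥ 24 mo → does not qualify.

Program B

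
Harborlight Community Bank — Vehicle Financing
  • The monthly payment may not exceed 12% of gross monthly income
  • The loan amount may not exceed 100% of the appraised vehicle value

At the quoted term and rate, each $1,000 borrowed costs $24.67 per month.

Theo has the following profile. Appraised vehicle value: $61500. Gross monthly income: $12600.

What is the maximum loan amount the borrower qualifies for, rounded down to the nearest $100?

Payment cap: 12% × $12,600 = $1,512/month.
At $24.67 per $1,000, that supports 1,512/24.67 × 1,000 ≈ $61,289 → $61,200.
LTV cap: 100% × $61,500 = $61,500 → $61,500.
Binding constraint: payment-to-income.

$61,200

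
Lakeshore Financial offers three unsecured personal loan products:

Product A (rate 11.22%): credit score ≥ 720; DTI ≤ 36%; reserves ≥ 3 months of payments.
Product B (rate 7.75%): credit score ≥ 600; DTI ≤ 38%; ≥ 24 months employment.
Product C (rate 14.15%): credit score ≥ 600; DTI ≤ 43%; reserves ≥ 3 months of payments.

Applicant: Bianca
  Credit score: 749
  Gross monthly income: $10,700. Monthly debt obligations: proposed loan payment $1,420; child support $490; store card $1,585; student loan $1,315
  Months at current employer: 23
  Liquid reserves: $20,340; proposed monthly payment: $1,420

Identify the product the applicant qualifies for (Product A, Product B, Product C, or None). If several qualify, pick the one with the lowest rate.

None

Total debts = (1,420 + 490 + 1,585 + 1,315) = 4,810; DTI = 4,810/10,700 = 45%.
Reserves = 20,340/1,420 = 14.3 months.
Product A: score 749 ≥ 720; DTI 45% > 36%; reserves 14.3 ≥ 3 mo → does not qualify.
Product B: score 749 ≥ 600; DTI 45% > 38%; employment 23 < 24 mo → does not qualify.
Product C: score 749 ≥ 600; DTI 45% > 43%; reserves 14.3 ≥ 3 mo → does not qualify.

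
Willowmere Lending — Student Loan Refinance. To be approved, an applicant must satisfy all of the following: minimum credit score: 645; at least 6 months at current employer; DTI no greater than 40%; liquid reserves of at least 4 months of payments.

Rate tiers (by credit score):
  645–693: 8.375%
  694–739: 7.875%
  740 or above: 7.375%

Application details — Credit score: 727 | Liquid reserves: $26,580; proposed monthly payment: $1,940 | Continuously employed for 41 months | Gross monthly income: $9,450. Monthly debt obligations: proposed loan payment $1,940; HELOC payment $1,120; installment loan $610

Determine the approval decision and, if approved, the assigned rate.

Credit score 727 ≥ 645 (meets minimum)
Reserves = 26,580/1,940 = 13.7 months ≥ 4
Employment 41 ≥ 6 months
Total monthly debts = (1,940 + 1,120 + 610) = 3,670. Debt-to-income = 3,670/9,450 = 38.8% — meets 40% limit
All requirements met. Score 727 falls in the 694–739 tier → 7.875%.

Approved at 7.875%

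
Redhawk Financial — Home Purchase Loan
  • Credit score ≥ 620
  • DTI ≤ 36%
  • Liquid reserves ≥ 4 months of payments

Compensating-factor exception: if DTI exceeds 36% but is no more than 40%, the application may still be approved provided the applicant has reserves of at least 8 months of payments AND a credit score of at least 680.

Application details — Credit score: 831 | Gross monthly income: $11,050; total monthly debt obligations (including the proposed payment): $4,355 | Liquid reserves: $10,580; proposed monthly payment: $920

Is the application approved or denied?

Approved

Credit score 831 ≥ 620 (meets base)
DTI = 4,355/11,050 = 39.4% > 36% — standard DTI limit exceeded.
Liquid reserves cover 10,580/920 = 11.5 months — ≥ 4 required
DTI 39.4% is within the 36%–40% exception band; checking compensating factors.
Reserves 11.5 ≥ 8 months; credit score 831 ≥ 680.
Both compensating conditions met → exception applies.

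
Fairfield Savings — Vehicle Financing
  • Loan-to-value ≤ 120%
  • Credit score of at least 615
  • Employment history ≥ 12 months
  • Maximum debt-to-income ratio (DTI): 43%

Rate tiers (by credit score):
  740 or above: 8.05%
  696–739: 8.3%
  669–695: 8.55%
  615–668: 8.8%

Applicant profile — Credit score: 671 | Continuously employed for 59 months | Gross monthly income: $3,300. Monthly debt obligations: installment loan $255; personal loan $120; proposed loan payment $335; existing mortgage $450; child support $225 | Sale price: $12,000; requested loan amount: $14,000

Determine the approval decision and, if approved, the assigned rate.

Approved at 8.55%

Credit score 671 ≥ 615 (meets minimum)
Total monthly debts = (255 + 120 + 335 + 450 + 225) = 1,385. DTI = 1,385/3,300 = 42% ≤ 43%
Loan-to-value = 14,000/12,000 = 116.7% — pass (120% max)
Employment 59 ≥ 12 months
All requirements met. Score 671 falls in the 669–695 tier → 8.55%.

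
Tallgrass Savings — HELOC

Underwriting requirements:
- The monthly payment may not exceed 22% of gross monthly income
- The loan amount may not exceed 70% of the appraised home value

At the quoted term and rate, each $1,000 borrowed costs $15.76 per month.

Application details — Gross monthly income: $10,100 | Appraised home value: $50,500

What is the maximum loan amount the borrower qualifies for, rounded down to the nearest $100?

Payment cap: 22% × $10,100 = $2,222/month.
At $15.76 per $1,000, that supports 2,222/15.76 × 1,000 ≈ $140,989 → $140,900.
LTV cap: 70% × $50,500 = $35,350 → $35,300.
Binding constraint: loan-to-value.

$35,300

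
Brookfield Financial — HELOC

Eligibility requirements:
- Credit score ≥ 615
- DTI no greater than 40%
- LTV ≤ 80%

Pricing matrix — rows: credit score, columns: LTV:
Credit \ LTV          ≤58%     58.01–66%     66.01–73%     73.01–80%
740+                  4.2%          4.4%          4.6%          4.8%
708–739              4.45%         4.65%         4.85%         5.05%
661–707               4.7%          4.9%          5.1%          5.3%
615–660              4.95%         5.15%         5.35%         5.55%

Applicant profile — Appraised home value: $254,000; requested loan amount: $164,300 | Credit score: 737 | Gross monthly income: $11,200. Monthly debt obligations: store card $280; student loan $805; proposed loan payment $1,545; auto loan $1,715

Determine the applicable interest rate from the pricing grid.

4.65%

Credit score 737 ≥ 615; Total monthly debts = (280 + 805 + 1,545 + 1,715) = 4,345. Debt-to-income = 4,345/11,200 = 38.8% — meets 40% limit
Loan-to-value = 164,300/254,000 = 64.7% — pass (80% max)
Score 737 is in the 708–739 band; LTV 64.7% is in the 58.01–66% band → 4.65%.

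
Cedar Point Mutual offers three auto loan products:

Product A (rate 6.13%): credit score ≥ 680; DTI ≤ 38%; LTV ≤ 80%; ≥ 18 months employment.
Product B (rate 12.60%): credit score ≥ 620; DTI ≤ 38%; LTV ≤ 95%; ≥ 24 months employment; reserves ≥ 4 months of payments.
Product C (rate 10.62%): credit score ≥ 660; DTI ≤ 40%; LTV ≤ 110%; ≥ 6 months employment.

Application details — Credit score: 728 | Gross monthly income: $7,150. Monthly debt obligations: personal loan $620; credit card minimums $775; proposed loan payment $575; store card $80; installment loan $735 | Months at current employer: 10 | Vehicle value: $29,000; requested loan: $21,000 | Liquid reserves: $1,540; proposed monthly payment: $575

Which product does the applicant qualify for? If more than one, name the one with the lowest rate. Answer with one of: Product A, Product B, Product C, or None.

Total debts = (620 + 775 + 575 + 80 + 735) = 2,785; DTI = 2,785/7,150 = 39%.
LTV = 21,000/29,000 = 72.4%.
Reserves = 1,540/575 = 2.7 months.
Product A: score 728 ≥ 680; DTI 39% > 38%; LTV 72.4% ≤ 80%; employment 10 < 18 mo → does not qualify.
Product B: score 728 ≥ 620; DTI 39% > 38%; LTV 72.4% ≤ 95%; employment 10 < 24 mo; reserves 2.7 < 4 mo → does not qualify.
Product C: score 728 ≥ 660; DTI 39% ≤ 40%; LTV 72.4% ≤ 110%; employment 10 ≥ 6 mo → qualifies.

Product C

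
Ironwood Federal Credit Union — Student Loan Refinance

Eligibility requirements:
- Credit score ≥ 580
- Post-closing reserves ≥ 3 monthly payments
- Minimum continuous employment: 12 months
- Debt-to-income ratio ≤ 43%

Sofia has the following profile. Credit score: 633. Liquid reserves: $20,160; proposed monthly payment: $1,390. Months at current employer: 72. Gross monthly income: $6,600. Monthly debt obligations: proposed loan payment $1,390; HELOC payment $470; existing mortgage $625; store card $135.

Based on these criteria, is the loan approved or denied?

Approved

Credit score 633 ≥ 580 (meets)
Reserves: 20,160 ÷ 1,390 = 14.5 months (meets 3-month minimum)
Employment 72 ≥ 12 months
Total monthly debts = (1,390 + 470 + 625 + 135) = 2,620. Debt-to-income = 2,620/6,600 = 39.7% — meets 43% limit
All criteria satisfied.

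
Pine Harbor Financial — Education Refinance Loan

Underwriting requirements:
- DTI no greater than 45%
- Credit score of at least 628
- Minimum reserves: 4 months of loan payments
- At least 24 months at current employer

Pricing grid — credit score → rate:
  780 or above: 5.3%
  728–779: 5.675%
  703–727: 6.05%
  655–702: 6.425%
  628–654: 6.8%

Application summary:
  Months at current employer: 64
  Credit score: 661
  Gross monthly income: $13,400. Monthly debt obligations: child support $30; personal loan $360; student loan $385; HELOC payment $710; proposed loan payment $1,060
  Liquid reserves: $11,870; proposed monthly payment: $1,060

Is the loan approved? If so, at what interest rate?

Approved at 6.425%

Credit score 661 ≥ 628 (meets minimum)
Total monthly debts = (30 + 360 + 385 + 710 + 1,060) = 2,545. DTI: 2,545 ÷ 13,400 = 19%, within the 45% cap
Employment 64 ≥ 24 months
Liquid reserves cover 11,870/1,060 = 11.2 months — ≥ 4 required
All requirements met. Score 661 falls in the 655–702 tier → 6.425%.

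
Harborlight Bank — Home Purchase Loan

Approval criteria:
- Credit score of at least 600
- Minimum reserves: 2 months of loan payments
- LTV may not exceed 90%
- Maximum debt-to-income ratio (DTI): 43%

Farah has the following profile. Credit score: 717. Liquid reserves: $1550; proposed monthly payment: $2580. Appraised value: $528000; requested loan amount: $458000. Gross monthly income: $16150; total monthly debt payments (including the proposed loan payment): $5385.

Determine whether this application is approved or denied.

Credit score 717 ≥ 600 (meets)
Reserves: 1,550 ÷ 2,580 = 0.6 months (below 2-month minimum)
LTV: 458,000 ÷ 528,000 = 86.7%, within 90% cap
DTI: 5,385 ÷ 16,150 = 33.3%, within the 43% cap
Fails on reserves.

Denied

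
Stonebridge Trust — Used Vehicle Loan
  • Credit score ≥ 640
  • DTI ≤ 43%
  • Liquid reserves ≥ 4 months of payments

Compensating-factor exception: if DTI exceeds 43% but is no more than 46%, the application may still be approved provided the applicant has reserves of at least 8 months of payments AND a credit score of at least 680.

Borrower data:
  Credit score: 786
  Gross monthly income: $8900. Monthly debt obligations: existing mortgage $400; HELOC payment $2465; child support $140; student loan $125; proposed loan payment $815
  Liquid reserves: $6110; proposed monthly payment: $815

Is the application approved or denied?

Credit score 786 ≥ 640 (meets base)
Total debts = (400 + 2,465 + 140 + 125 + 815) = 3,945. DTI: 3,945 ÷ 8,900 = 44.3%, over the 43% base limit.
Reserves: 6,110 ÷ 815 = 7.5 months (meets 4-month minimum)
DTI 44.3% is within the 43%–46% exception band; checking compensating factors.
Reserves 7.5 < 8 months; credit score 786 ≥ 680.
Override conditions not both satisfied; exception does not apply.

Denied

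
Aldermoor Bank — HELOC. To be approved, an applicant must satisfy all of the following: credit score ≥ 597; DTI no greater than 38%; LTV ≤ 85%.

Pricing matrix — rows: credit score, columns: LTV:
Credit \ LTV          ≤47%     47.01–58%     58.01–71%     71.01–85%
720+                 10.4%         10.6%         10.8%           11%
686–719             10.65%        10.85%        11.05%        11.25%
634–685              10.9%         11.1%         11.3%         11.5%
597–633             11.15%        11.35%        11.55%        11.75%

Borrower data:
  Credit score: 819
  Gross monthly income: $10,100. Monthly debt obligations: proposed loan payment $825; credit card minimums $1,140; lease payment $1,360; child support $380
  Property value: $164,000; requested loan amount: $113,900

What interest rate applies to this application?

10.8%

Credit score 819 ≥ 597; Total monthly debts = (825 + 1,140 + 1,360 + 380) = 3,705. DTI = 3,705/10,100 = 36.7% ≤ 38%
Loan-to-value = 113,900/164,000 = 69.5% — pass (85% max)
Row: 819 falls in 720+. Column: 69.5% falls in 58.01–71%. Rate = 10.8%.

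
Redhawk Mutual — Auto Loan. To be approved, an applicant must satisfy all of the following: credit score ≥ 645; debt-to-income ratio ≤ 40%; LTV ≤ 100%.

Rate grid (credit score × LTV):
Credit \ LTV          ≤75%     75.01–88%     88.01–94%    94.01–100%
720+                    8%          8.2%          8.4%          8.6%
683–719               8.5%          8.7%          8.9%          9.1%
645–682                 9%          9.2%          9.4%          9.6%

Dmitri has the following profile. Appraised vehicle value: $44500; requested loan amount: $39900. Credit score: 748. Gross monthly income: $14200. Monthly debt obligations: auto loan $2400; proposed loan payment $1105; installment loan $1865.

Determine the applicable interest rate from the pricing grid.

8.4%

Credit score 748 ≥ 645; Total monthly debts = (2,400 + 1,105 + 1,865) = 5,370. Debt-to-income = 5,370/14,200 = 37.8% — meets 40% limit
LTV: 39,900 ÷ 44,500 = 89.7%, within 100% cap
Row: 748 falls in 720+. Column: 89.7% falls in 88.01–94%. Rate = 8.4%.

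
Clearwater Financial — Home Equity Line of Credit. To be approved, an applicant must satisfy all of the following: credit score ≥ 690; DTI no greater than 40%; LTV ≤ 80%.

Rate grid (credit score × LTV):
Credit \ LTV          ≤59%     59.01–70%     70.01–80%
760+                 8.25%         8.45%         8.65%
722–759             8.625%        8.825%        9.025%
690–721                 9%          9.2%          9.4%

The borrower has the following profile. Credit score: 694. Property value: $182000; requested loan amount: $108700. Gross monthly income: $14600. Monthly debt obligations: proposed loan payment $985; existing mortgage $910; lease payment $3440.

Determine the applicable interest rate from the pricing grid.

9.2%

Credit score 694 ≥ 690; Total monthly debts = (985 + 910 + 3,440) = 5,335. Debt-to-income = 5,335/14,600 = 36.5% — meets 40% limit
Loan-to-value = 108,700/182,000 = 59.7% — pass (80% max)
Row: 694 falls in 690–721. Column: 59.7% falls in 59.01–70%. Rate = 9.2%.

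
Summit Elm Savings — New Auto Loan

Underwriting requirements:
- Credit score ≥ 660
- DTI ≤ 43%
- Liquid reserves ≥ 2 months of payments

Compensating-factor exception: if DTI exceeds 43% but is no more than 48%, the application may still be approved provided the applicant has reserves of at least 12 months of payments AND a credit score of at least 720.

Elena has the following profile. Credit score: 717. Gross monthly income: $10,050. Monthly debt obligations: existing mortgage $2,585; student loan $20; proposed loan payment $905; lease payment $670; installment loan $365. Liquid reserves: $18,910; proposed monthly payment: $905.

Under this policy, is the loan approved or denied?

Denied

Credit score 717 ≥ 660 (meets base)
Total debts = (2,585 + 20 + 905 + 670 + 365) = 4,545. DTI: 4,545 ÷ 10,050 = 45.2%, over the 43% base limit.
Reserves = 18,910/905 = 20.9 months ≥ 2
DTI 45.2% is within the 43%–48% exception band; checking compensating factors.
Override check — reserves: 20.9 mo (ok); score: 717 (below 720).
Compensating-factor requirement not fully met.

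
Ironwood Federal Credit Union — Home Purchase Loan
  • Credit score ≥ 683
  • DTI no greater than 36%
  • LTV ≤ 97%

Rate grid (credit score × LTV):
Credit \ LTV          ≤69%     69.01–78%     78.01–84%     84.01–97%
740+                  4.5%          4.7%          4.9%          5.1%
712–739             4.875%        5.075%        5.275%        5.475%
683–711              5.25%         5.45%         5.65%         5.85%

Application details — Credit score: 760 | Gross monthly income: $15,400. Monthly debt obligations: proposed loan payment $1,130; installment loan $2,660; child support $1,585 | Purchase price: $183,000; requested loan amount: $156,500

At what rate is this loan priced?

5.1%

Credit score 760 ≥ 683; Total monthly debts = (1,130 + 2,660 + 1,585) = 5,375. DTI: 5,375 ÷ 15,400 = 34.9%, within the 36% cap
LTV = 156,500/183,000 = 85.5% ≤ 97%
Row: 760 falls in 740+. Column: 85.5% falls in 84.01–97%. Rate = 5.1%.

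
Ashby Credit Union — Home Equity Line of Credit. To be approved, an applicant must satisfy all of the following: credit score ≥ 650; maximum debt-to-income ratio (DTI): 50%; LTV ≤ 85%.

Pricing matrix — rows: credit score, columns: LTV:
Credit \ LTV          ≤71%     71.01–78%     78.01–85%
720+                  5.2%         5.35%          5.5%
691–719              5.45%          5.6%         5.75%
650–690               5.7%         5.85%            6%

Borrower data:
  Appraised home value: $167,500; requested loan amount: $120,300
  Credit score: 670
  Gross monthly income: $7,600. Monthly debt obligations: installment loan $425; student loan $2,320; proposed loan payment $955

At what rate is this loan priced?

5.85%

Credit score 670 ≥ 650; Total monthly debts = (425 + 2,320 + 955) = 3,700. Debt-to-income = 3,700/7,600 = 48.7% — meets 50% limit
LTV = 120,300/167,500 = 71.8% ≤ 85%
Score 670 is in the 650–690 band; LTV 71.8% is in the 71.01–78% band → 5.85%.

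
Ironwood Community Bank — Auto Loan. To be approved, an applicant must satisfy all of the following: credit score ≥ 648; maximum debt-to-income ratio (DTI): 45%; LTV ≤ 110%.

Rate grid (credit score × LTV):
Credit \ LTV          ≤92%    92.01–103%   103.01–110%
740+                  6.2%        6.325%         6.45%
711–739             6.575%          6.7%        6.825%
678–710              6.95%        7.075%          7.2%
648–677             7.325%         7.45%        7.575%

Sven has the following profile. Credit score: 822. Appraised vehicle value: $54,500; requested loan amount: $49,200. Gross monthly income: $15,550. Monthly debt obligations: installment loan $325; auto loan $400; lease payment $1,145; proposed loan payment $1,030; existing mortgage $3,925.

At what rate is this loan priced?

Credit score 822 ≥ 648; Total monthly debts = (325 + 400 + 1,145 + 1,030 + 3,925) = 6,825. DTI = 6,825/15,550 = 43.9% ≤ 45%
LTV = 49,200/54,500 = 90.3% ≤ 110%
Row: 822 falls in 740+. Column: 90.3% falls in ≤92%. Rate = 6.2%.

6.2%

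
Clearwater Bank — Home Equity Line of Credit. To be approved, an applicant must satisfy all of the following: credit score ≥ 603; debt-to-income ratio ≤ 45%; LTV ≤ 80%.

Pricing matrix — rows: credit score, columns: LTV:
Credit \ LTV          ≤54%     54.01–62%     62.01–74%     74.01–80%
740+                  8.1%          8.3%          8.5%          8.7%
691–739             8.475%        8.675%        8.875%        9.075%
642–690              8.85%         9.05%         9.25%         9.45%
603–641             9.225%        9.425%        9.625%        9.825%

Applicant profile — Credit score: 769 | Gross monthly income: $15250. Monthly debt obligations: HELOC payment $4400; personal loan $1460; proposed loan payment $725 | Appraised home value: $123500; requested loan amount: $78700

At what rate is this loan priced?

Credit score 769 ≥ 603; Total monthly debts = (4,400 + 1,460 + 725) = 6,585. Debt-to-income = 6,585/15,250 = 43.2% — meets 45% limit
LTV: 78,700 ÷ 123,500 = 63.7%, within 80% cap
Score 769 is in the 740+ band; LTV 63.7% is in the 62.01–74% band → 8.5%.

8.5%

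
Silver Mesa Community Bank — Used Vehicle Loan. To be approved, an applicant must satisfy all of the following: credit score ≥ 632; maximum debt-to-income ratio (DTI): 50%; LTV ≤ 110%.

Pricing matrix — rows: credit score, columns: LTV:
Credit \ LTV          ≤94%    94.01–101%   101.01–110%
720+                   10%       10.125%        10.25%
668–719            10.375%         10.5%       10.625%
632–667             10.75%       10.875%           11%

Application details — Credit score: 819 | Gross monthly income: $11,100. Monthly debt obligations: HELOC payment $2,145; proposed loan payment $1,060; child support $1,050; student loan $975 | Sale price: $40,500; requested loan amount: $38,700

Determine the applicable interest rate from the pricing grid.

Credit score 819 ≥ 632; Total monthly debts = (2,145 + 1,060 + 1,050 + 975) = 5,230. Debt-to-income = 5,230/11,100 = 47.1% — meets 50% limit
Loan-to-value = 38,700/40,500 = 95.6% — pass (110% max)
Score 819 is in the 720+ band; LTV 95.6% is in the 94.01–101% band → 10.125%.

10.125%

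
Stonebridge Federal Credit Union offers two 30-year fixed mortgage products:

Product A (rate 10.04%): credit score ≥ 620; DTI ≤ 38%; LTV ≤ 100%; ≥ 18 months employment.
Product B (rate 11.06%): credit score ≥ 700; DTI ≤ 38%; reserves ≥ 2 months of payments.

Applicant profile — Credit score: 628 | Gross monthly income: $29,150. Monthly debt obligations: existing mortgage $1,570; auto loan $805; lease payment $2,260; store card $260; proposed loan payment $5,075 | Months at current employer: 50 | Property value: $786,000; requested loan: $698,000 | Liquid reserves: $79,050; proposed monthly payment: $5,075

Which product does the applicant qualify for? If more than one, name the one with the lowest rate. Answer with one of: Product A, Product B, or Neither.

Total debts = (1,570 + 805 + 2,260 + 260 + 5,075) = 9,970; DTI = 9,970/29,150 = 34.2%.
LTV = 698,000/786,000 = 88.8%.
Reserves = 79,050/5,075 = 15.6 months.
Product A: score 628 ≥ 620; DTI 34.2% ≤ 38%; LTV 88.8% ≤ 100%; employment 50 ≥ 18 mo → qualifies.
Product B: score 628 < 700; DTI 34.2% ≤ 38%; reserves 15.6 ≥ 2 mo → does not qualify.

Product A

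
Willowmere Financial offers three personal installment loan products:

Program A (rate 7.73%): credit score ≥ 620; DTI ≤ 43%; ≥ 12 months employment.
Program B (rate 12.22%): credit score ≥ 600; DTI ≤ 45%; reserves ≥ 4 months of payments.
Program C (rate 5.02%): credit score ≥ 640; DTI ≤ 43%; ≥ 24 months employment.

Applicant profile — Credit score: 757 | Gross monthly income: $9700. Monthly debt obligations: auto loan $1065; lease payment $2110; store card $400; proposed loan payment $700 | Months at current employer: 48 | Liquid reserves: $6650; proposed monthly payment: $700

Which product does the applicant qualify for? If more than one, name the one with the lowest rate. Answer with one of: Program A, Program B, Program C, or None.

Total debts = (1,065 + 2,110 + 400 + 700) = 4,275; DTI = 4,275/9,700 = 44.1%.
Reserves = 6,650/700 = 9.5 months.
Program A: score 757 ≥ 620; DTI 44.1% > 43%; employment 48 ≥ 12 mo → does not qualify.
Program B: score 757 ≥ 600; DTI 44.1% ≤ 45%; reserves 9.5 ≥ 4 mo → qualifies.
Program C: score 757 ≥ 640; DTI 44.1% > 43%; employment 48 ≥ 24 mo → does not qualify.

Program B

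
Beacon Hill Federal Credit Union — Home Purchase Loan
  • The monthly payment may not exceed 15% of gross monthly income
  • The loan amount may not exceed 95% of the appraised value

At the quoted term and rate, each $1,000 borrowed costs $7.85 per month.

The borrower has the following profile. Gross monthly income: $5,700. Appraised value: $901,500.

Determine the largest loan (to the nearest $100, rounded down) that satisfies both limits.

Payment cap: 15% × $5,700 = $855/month.
At $7.85 per $1,000, that supports 855/7.85 × 1,000 ≈ $108,917 → $108,900.
LTV cap: 95% × $901,500 = $856,425 → $856,400.
Binding constraint: payment-to-income.

$108,900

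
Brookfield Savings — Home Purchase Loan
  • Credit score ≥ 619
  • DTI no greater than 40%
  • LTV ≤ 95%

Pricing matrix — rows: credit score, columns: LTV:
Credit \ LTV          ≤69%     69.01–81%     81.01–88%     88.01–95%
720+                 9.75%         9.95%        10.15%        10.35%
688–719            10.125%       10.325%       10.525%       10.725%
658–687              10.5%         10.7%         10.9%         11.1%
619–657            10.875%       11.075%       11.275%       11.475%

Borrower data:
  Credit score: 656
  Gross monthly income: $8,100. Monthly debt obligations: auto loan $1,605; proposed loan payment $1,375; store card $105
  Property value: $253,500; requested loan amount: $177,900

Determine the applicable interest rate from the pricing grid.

11.075%

Credit score 656 ≥ 619; Total monthly debts = (1,605 + 1,375 + 105) = 3,085. Debt-to-income = 3,085/8,100 = 38.1% — meets 40% limit
LTV: 177,900 ÷ 253,500 = 70.2%, within 95% cap
Score 656 is in the 619–657 band; LTV 70.2% is in the 69.01–81% band → 11.075%.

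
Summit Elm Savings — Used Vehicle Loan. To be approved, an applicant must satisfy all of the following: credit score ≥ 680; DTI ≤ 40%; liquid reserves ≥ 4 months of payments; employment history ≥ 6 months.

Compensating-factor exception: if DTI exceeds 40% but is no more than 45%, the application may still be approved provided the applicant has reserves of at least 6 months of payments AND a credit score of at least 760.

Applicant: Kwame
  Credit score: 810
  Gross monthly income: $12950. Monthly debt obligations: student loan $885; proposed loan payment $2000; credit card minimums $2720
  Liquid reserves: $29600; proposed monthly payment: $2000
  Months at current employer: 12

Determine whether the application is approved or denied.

Approved

Credit score 810 ≥ 680 (meets base)
Total debts = (885 + 2,000 + 2,720) = 5,605. DTI = 5,605/12,950 = 43.3% > 40% — standard DTI limit exceeded.
Liquid reserves cover 29,600/2,000 = 14.8 months — ≥ 4 required
Employment 12 ≥ 6 months
DTI 43.3% is within the 40%–45% exception band; checking compensating factors.
Reserves 14.8 ≥ 6 months; credit score 810 ≥ 760.
Both compensating conditions met → exception applies.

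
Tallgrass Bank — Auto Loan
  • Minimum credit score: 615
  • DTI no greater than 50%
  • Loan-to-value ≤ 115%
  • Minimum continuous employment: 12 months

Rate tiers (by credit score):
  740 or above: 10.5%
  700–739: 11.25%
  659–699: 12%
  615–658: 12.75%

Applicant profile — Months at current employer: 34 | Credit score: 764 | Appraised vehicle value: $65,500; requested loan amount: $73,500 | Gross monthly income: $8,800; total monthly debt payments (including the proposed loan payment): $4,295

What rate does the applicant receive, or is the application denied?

Approved at 10.5%

Credit score 764 ≥ 615 (meets minimum)
DTI: 4,295 ÷ 8,800 = 48.8%, within the 50% cap
Employment 34 ≥ 12 months
Loan-to-value = 73,500/65,500 = 112.2% — pass (115% max)
All requirements met. Score 764 falls in the 740 or above tier → 10.5%.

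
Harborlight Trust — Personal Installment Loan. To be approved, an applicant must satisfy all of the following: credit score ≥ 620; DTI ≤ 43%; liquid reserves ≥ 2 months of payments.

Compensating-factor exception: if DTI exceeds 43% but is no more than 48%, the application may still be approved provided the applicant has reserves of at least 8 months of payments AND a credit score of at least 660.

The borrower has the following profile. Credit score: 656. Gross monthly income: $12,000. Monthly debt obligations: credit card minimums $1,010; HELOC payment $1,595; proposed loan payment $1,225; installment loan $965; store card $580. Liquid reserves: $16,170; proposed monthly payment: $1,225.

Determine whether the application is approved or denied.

Denied

Credit score 656 ≥ 620 (meets base)
Total debts = (1,010 + 1,595 + 1,225 + 965 + 580) = 5,375. DTI = 5,375/12,000 = 44.8% > 43% — standard DTI limit exceeded.
Reserves = 16,170/1,225 = 13.2 months ≥ 2
DTI 44.8% is within the 43%–48% exception band; checking compensating factors.
Reserves 13.2 ≥ 8 months; credit score 656 < 660.
Compensating-factor requirement not fully met.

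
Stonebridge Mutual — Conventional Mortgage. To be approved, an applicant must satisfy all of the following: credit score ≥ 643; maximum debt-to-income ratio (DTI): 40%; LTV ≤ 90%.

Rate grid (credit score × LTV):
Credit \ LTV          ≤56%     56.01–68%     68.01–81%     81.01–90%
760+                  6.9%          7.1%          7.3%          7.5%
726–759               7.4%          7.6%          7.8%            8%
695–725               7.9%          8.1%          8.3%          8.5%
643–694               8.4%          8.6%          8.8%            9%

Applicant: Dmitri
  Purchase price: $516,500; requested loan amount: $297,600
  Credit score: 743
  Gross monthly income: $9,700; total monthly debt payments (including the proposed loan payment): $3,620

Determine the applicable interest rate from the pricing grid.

Credit score 743 ≥ 643; DTI: 3,620 ÷ 9,700 = 37.3%, within the 40% cap
LTV = 297,600/516,500 = 57.6% ≤ 90%
Row: 743 falls in 726–759. Column: 57.6% falls in 56.01–68%. Rate = 7.6%.

7.6%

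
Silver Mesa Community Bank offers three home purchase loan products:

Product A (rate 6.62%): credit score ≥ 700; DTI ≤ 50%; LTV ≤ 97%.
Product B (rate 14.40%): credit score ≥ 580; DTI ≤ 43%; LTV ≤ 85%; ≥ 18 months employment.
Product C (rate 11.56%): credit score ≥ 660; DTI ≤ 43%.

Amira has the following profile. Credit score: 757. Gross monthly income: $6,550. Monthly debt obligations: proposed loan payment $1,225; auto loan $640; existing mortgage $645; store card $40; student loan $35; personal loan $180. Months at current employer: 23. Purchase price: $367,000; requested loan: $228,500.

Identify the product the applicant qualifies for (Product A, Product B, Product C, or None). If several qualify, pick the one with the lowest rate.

Total debts = (1,225 + 640 + 645 + 40 + 35 + 180) = 2,765; DTI = 2,765/6,550 = 42.2%.
LTV = 228,500/367,000 = 62.3%.
Product A: score 757 ≥ 700; DTI 42.2% ≤ 50%; LTV 62.3% ≤ 97% → qualifies.
Product B: score 757 ≥ 580; DTI 42.2% ≤ 43%; LTV 62.3% ≤ 85%; employment 23 ≥ 18 mo → qualifies.
Product C: score 757 ≥ 660; DTI 42.2% ≤ 43% → qualifies.
Qualifying: Product A, Product B, Product C. Lowest rate is 6.62% → Product A.

Product A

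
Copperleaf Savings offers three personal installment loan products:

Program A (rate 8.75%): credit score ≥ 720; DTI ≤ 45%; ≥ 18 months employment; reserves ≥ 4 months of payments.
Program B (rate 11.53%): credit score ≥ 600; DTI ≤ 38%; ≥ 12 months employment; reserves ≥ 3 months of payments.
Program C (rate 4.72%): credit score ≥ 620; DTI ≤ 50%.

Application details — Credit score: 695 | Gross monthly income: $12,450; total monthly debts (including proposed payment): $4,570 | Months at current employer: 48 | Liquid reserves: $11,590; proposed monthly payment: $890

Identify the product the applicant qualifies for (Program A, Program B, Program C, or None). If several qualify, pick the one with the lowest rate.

Program C

DTI = 4,570/12,450 = 36.7%.
Reserves = 11,590/890 = 13.0 months.
Program A: score 695 < 720; DTI 36.7% ≤ 45%; employment 48 ≥ 18 mo; reserves 13.0 ≥ 4 mo → does not qualify.
Program B: score 695 ≥ 600; DTI 36.7% ≤ 38%; employment 48 ≥ 12 mo; reserves 13.0 ≥ 3 mo → qualifies.
Program C: score 695 ≥ 620; DTI 36.7% ≤ 50% → qualifies.
Qualifying: Program B, Program C. Lowest rate is 4.72% → Program C.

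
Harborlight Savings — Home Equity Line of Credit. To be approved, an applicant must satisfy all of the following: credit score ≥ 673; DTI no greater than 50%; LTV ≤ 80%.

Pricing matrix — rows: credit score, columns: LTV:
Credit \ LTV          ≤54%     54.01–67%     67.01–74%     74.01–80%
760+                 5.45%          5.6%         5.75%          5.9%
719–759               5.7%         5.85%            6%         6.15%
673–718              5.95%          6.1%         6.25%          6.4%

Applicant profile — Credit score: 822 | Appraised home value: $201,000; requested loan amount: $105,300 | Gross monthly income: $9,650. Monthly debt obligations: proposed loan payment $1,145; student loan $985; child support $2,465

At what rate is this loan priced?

Credit score 822 ≥ 673; Total monthly debts = (1,145 + 985 + 2,465) = 4,595. DTI = 4,595/9,650 = 47.6% ≤ 50%
Loan-to-value = 105,300/201,000 = 52.4% — pass (80% max)
Row: 822 falls in 760+. Column: 52.4% falls in ≤54%. Rate = 5.45%.

5.45%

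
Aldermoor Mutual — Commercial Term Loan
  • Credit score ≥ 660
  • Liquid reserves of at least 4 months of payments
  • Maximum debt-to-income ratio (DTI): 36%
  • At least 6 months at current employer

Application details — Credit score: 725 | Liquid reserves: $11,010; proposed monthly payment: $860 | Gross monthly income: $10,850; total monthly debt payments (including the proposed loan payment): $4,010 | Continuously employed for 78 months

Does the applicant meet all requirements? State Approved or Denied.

Credit score 725 ≥ 660 (meets)
Reserves = 11,010/860 = 12.8 months ≥ 4
DTI: 4,010 ÷ 10,850 = 37%, exceeds the 36% cap
Employment 78 ≥ 6 months
Fails on DTI.

Denied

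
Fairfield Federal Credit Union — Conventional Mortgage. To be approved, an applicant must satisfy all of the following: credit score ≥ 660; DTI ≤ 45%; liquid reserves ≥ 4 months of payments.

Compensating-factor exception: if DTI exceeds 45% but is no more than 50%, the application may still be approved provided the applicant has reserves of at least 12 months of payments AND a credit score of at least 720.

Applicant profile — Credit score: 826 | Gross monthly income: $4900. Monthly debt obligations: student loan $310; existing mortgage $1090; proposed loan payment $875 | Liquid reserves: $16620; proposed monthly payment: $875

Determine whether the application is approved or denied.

Approved

Credit score 826 ≥ 660 (meets base)
Total debts = (310 + 1,090 + 875) = 2,275. DTI: 2,275 ÷ 4,900 = 46.4%, over the 45% base limit.
Reserves = 16,620/875 = 19.0 months ≥ 4
46.4% falls in the override range (45%–50%), so the compensating-factor test applies.
Override check — reserves: 19.0 mo (ok); score: 826 (ok).
Both compensating conditions met → exception applies.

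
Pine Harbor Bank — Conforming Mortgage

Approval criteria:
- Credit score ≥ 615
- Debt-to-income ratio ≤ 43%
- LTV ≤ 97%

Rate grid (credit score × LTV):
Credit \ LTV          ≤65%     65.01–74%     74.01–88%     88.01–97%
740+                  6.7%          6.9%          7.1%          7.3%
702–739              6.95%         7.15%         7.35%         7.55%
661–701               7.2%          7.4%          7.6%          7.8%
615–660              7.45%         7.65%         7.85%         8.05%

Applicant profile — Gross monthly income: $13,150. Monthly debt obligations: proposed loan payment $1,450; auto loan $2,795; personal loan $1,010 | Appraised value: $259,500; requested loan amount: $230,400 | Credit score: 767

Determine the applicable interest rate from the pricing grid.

Credit score 767 ≥ 615; Total monthly debts = (1,450 + 2,795 + 1,010) = 5,255. DTI: 5,255 ÷ 13,150 = 40%, within the 43% cap
LTV = 230,400/259,500 = 88.8% ≤ 97%
Score 767 is in the 740+ band; LTV 88.8% is in the 88.01–97% band → 7.3%.

7.3%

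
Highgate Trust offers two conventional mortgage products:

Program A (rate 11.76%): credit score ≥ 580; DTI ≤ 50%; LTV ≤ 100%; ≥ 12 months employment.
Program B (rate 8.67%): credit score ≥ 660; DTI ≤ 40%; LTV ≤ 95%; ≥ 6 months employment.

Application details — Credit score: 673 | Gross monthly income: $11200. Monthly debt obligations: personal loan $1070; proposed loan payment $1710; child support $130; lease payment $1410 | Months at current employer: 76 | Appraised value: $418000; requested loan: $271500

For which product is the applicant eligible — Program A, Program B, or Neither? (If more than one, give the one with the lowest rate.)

Total debts = (1,070 + 1,710 + 130 + 1,410) = 4,320; DTI = 4,320/11,200 = 38.6%.
LTV = 271,500/418,000 = 65%.
Program A: score 673 ≥ 580; DTI 38.6% ≤ 50%; LTV 65% ≤ 100%; employment 76 ≥ 12 mo → qualifies.
Program B: score 673 ≥ 660; DTI 38.6% ≤ 40%; LTV 65% ≤ 95%; employment 76 ≥ 6 mo → qualifies.
Qualifying: Program A, Program B. Lowest rate is 8.67% → Program B.

Program B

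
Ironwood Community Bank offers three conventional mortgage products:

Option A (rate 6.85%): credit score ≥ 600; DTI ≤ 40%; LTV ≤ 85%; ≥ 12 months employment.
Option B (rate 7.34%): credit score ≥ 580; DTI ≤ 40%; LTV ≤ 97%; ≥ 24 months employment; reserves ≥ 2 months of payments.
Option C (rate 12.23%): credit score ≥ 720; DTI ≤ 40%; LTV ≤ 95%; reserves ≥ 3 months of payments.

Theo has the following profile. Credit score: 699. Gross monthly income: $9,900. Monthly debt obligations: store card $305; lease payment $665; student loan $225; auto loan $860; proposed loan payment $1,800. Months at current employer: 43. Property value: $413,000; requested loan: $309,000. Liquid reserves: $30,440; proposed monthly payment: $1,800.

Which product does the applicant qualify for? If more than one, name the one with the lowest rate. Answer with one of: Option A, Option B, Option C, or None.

Total debts = (305 + 665 + 225 + 860 + 1,800) = 3,855; DTI = 3,855/9,900 = 38.9%.
LTV = 309,000/413,000 = 74.8%.
Reserves = 30,440/1,800 = 16.9 months.
Option A: score 699 ≥ 600; DTI 38.9% ≤ 40%; LTV 74.8% ≤ 85%; employment 43 ≥ 12 mo → qualifies.
Option B: score 699 ≥ 580; DTI 38.9% ≤ 40%; LTV 74.8% ≤ 97%; employment 43 ≥ 24 mo; reserves 16.9 ≥ 2 mo → qualifies.
Option C: score 699 < 720; DTI 38.9% ≤ 40%; LTV 74.8% ≤ 95%; reserves 16.9 ≥ 3 mo → does not qualify.
Qualifying: Option A, Option B. Lowest rate is 6.85% → Option A.

Option A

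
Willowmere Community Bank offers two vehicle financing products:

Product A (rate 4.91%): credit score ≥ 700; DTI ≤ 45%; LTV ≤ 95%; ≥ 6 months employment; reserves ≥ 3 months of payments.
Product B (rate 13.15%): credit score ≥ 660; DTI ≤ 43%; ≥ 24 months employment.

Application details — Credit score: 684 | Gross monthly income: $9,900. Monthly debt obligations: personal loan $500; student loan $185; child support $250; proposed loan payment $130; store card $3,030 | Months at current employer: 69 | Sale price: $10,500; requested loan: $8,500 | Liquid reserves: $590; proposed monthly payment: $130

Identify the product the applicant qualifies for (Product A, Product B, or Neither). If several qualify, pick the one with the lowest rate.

Total debts = (500 + 185 + 250 + 130 + 3,030) = 4,095; DTI = 4,095/9,900 = 41.4%.
LTV = 8,500/10,500 = 81%.
Reserves = 590/130 = 4.5 months.
Product A: score 684 < 700; DTI 41.4% ≤ 45%; LTV 81% ≤ 95%; employment 69 ≥ 6 mo; reserves 4.5 ≥ 3 mo → does not qualify.
Product B: score 684 ≥ 660; DTI 41.4% ≤ 43%; employment 69 ≥ 24 mo → qualifies.

Product B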